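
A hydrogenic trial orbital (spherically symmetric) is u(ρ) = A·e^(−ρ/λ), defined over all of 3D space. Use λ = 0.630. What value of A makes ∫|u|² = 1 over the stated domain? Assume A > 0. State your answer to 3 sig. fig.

Require ∫ |u|² 4πρ² dρ = 1 over the whole domain.
Using ∫₀^∞ ρⁿ e^(−αρ) dρ = n!/αⁿ⁺¹, with u = A·e^(−ρ/λ), the integral evaluates to A²·[π·λ^3].
So A² = (π·λ^3)^(−1).
Plugging in λ = 0.630 yields A = 1.128.

A ≈ 1.13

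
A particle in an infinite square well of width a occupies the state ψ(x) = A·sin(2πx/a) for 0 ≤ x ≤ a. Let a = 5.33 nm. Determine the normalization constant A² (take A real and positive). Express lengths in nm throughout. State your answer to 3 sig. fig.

A^2 ≈ 0.375 nm^(-1)

Require ∫ |ψ|² dx = 1 over the whole domain.
Carrying out the integral gives A² · a/2.
Setting this equal to 1 gives A² = 1/(a/2).
Substituting a = 5.33 gives A² = 0.3752, so A = 0.6126.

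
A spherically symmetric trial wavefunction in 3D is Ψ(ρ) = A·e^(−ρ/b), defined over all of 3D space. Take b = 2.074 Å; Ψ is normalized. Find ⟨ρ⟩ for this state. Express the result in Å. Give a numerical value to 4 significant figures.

The expectation value is the |Ψ|²-weighted average of ρ: ∫ ρ|Ψ|² 4πρ² dρ.
The ratio of the moment integral to the normalization integral gives ⟨ρ⟩ = 3·b/2.
With b = 2.074, ⟨ρ⟩ = 3.1110.

⟨ρ⟩ ≈ 3.111 Å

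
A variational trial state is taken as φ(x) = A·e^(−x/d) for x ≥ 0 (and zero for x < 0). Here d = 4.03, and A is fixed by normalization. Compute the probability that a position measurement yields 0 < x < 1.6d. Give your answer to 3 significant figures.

|φ|² is the probability density, so P = ∫_{0}^{1.6d} |φ|² dx.
With A² fixed by ∫|φ|² = 1, i.e. A² = (d/2)^(−1), substitute and integrate.
Substituting u = x/d, A² and the length scale cancel in the ratio: P = ∫_{0}^{1.6} e^(-2·u) du / ∫_{0}^{∞} e^(-2·u) du.
Using ∫ e^(-2·u) du = -e^(-2·u)/2, the numerator is 1/2 - e^(-16/5)/2 and the denominator is 1/2.
Taking the ratio, P = 0.9592.

P ≈ 0.959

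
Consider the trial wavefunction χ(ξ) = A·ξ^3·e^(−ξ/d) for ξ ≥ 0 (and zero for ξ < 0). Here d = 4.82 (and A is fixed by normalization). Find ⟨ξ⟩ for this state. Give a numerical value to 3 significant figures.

⟨ξ⟩ ≈ 16.9

The expectation value is the |χ|²-weighted average of ξ: ∫ ξ|χ|² dξ.
With ∫₀^∞ ξ^7 e^(−αξ) dξ = 7!/α^8, since the A² factors cancel between numerator and denominator, ⟨ξ⟩ = 7·d/2.
Putting d = 4.82 gives 16.87.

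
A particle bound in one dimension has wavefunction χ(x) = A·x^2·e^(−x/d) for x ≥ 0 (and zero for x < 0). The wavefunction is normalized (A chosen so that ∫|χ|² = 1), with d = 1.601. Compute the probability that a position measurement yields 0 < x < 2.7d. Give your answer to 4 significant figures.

P ≈ 0.6267

P = ∫_{0}^{2.7d} |χ(x)|² dx.
The normalization integral ∫|χ|²dx over the whole domain equals 3·d^5/4·A², and A² cancels in the ratio.
In terms of u = x/d (A² and the length scale cancel between numerator and denominator), P = [∫_{0}^{2.7} u^4·e^(-2·u) du] / [∫_{0}^{∞} u^4·e^(-2·u) du].
Using ∫ u^4·e^(-2·u) du = -(u^4/2 + u^3 + 3·u^2/2 + 3·u/2 + 3/4)·e^(-2·u), the numerator is ≈ 0.470017 and the denominator is 3/4.
Taking the ratio, P = 0.62669.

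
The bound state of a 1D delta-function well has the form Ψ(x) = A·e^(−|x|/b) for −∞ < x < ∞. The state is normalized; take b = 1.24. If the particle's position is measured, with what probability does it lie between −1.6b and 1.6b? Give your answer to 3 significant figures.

P = ∫_{−1.6b}^{1.6b} |Ψ(x)|² dx.
With A² fixed by ∫|Ψ|² = 1, i.e. A² = (b)^(−1), substitute and integrate.
By symmetry take twice the x ≥ 0 contribution in numerator and denominator; the 2's cancel. Substituting u = x/b, A² and the length scale cancel in the ratio: P = ∫_{0}^{1.6} e^(-2·u) du / ∫_{0}^{∞} e^(-2·u) du.
An antiderivative of e^(-2·u) is -e^(-2·u)/2; evaluating from 0 to 1.6 gives 1/2 - e^(-16/5)/2, while the full integral is 1/2.
This works out to P = 0.9592.

P ≈ 0.959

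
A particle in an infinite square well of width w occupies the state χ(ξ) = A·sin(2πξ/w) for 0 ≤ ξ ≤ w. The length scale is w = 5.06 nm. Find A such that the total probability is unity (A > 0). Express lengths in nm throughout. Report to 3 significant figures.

Normalization requires ∫|χ|² dξ = 1, integrated from 0 to w.
With χ = A·sin(2πξ/w), the integral evaluates to A²·[w/2].
So A² = (w/2)^(−1).
Substituting w = 5.06 gives A² = 0.3953, so A = 0.6287.

A ≈ 0.629 nm^(-1/2)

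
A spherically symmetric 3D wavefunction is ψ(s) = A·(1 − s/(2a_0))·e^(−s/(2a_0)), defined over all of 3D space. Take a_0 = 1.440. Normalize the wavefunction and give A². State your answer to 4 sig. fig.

The normalization condition is ∫|ψ|² 4πs² ds = 1 from 0 to ∞.
(Spherical symmetry: dV = 4πs² ds.)
The integral (without the A² prefactor) comes out to 8·π·a_0^3.
Hence A² = 1/[8·π·a_0^3].
Plugging in a_0 = 1.440 yields A = 0.11543.

A^2 ≈ 0.01333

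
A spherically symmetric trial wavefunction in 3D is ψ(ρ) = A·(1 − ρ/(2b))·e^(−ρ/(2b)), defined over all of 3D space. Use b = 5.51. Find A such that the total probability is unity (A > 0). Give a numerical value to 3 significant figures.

Require ∫ |ψ|² 4πρ² dρ = 1 over the whole domain.
Carrying out the integral gives A² · 8·π·b^3.
Hence A² = 1/[8·π·b^3].
Plugging in b = 5.51 yields A = 0.01542.

A ≈ 0.0154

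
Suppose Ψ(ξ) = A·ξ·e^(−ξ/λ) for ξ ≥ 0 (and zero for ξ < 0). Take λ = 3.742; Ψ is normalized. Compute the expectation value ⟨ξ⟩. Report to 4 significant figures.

By definition ⟨ξ⟩ = ∫ ξ |Ψ(ξ)|² dξ.
Using ∫₀^∞ ξⁿ e^(−αξ) dξ = n!/αⁿ⁺¹, evaluating both integrals, ⟨ξ⟩ = 3·λ/2.
With λ = 3.742, ⟨ξ⟩ = 5.6130.

⟨ξ⟩ ≈ 5.613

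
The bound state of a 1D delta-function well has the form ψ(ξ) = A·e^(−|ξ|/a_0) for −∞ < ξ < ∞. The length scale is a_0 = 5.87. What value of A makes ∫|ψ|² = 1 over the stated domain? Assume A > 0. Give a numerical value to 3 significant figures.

A ≈ 0.413

We need A² ∫|f|² dξ = 1, taking the integral from −∞ to ∞.
With ∫₀^∞ ξ^0 e^(−αξ) dξ = 0!/α^1, with ψ = A·e^(−|ξ|/a_0), the integral evaluates to A²·[a_0].
Hence A² = 1/[a_0].
Plugging in a_0 = 5.87 yields A = 0.4127.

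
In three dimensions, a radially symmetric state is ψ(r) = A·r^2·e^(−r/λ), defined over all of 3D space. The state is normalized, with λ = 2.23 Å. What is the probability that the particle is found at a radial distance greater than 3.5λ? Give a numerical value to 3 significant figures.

Integrate the radial probability density 4πr²|ψ|² over r > 3.5λ.
A² is fixed by ∫₀^∞ 4πr²|ψ|² dr = 1, i.e. A² = (45·π·λ^7/2)^(−1).
Substituting u = r/λ, A², 4π and the length scale all cancel in the ratio: P = ∫_{3.5}^{∞} u^6·e^(-2·u) du / ∫_{0}^{∞} u^6·e^(-2·u) du.
An antiderivative of u^6·e^(-2·u) is -(4·u^6 + 12·u^5 + 30·u^4 + 60·u^3 + 90·u^2 + 90·u + 45)·e^(-2·u)/8; evaluating from 3.5 to ∞ gives ≈ 2.5296, while the full integral is 45/8.
This evaluates to P = 0.4497.

P ≈ 0.450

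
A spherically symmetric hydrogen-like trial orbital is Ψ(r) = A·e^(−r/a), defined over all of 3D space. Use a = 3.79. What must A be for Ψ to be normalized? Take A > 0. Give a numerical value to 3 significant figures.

The normalization condition is ∫|Ψ|² 4πr² dr = 1 from 0 to ∞.
Carrying out the integral gives A² · π·a^3.
Setting this equal to 1 gives A² = 1/(π·a^3).
Plugging in a = 3.79 yields A = 0.07647.

A ≈ 0.0765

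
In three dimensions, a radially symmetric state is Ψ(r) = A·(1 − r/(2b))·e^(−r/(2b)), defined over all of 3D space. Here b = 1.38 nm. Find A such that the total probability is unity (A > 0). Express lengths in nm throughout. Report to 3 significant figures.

A ≈ 0.123 nm^(-3/2)

Normalization requires ∫|Ψ|² 4πr² dr = 1, integrated from 0 to ∞.
In 3D with spherical symmetry the volume element is 4πr² dr.
With Ψ = A·(1 − r/(2b))·e^(−r/(2b)), the integral evaluates to A²·[8·π·b^3].
So A² = (8·π·b^3)^(−1).
Substituting b = 1.38 gives A² = 0.01514, so A = 0.1230.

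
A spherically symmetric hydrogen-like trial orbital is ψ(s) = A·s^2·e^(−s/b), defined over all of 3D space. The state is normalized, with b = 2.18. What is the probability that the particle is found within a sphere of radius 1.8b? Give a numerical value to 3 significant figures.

P ≈ 0.0733

P = ∫ |ψ|² 4πs² ds over s ≤ 1.8b.
A² is fixed by ∫₀^∞ 4πs²|ψ|² ds = 1, i.e. A² = (45·π·b^7/2)^(−1).
Substituting u = s/b, A², 4π and the length scale all cancel in the ratio: P = ∫_{0}^{1.8} u^6·e^(-2·u) du / ∫_{0}^{∞} u^6·e^(-2·u) du.
Using ∫ u^6·e^(-2·u) du = -(4·u^6 + 12·u^5 + 30·u^4 + 60·u^3 + 90·u^2 + 90·u + 45)·e^(-2·u)/8, the numerator is ≈ 0.41216 and the denominator is 45/8.
Taking the ratio yields P = 0.07327.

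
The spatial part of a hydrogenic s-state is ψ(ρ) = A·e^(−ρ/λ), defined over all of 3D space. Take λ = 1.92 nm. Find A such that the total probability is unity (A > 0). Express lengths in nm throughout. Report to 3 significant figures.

The normalization condition is ∫|ψ|² 4πρ² dρ = 1 from 0 to ∞.
(Spherical symmetry: dV = 4πρ² dρ.)
Recall ∫₀^∞ ρ^m e^(−ρ/β) dρ = m!·β^(m+1), the integral (without the A² prefactor) comes out to π·λ^3.
So A² = (π·λ^3)^(−1).
Substituting λ = 1.92 gives A² = 0.04497, so A = 0.2121.

A ≈ 0.212 nm^(-3/2)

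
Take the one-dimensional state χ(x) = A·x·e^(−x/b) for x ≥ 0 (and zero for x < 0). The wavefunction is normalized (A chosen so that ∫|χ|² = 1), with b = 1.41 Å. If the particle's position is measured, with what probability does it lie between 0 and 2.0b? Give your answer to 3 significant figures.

P = ∫_{0}^{2.0b} |χ(x)|² dx.
Since A² = 1/(b^3/4), this is the region integral divided by the full normalization integral.
Substituting u = x/b, A² and the length scale cancel in the ratio: P = ∫_{0}^{2.0} u^2·e^(-2·u) du / ∫_{0}^{∞} u^2·e^(-2·u) du.
Using ∫ u^2·e^(-2·u) du = -(2·u^2 + 2·u + 1)·e^(-2·u)/4, the numerator is 1/4 - 13·e^(-4)/4 and the denominator is 1/4.
Taking the ratio, P = 0.7619.

P ≈ 0.762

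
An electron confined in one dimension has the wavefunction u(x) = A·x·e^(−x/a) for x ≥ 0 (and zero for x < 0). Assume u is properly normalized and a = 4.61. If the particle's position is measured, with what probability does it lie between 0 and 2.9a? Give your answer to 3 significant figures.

|u|² is the probability density, so P = ∫_{0}^{2.9a} |u|² dx.
Since A² = 1/(a^3/4), this is the region integral divided by the full normalization integral.
In terms of t = x/a (A² and the length scale cancel between numerator and denominator), P = [∫_{0}^{2.9} t^2·e^(-2·t) dt] / [∫_{0}^{∞} t^2·e^(-2·t) dt].
With ∫ t^2·e^(-2·t) dt = -(2·t^2 + 2·t + 1)·e^(-2·t)/4 + C, the region integral is 1/4 - 1181·e^(-29/5)/200 and the full one is 1/4.
This works out to P = 0.9285.

P ≈ 0.928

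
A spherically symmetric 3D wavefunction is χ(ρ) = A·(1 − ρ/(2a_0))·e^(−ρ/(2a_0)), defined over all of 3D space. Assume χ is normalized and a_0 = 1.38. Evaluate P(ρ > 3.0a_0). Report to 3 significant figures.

P ≈ 0.927

With dV = 4πρ²dρ, the probability is ∫|χ|² dV over ρ > 3.0a_0.
Normalization gives A² = 1/(8·π·a_0^3).
In terms of u = ρ/a_0 (A², 4π and the length scale all cancel between numerator and denominator), P = [∫_{3.0}^{∞} u^2·(1 - u/2)^2·e^(-u) du] / [∫_{0}^{∞} u^2·(1 - u/2)^2·e^(-u) du].
An antiderivative of u^2·(1 - u/2)^2·e^(-u) is -(u^4/4 + u^2 + 2·u + 2)·e^(-u); evaluating from 3.0 to ∞ gives 149·e^(-3)/4, while the full integral is 2.
Taking the ratio yields P = 0.9273.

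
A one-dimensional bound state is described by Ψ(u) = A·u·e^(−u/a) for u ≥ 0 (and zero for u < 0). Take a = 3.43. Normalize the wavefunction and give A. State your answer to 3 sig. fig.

A ≈ 0.315

Normalization requires ∫|Ψ|² du = 1, integrated from 0 to ∞.
With Ψ = A·u·e^(−u/a), the integral evaluates to A²·[a^3/4].
Setting this equal to 1 gives A² = 1/(a^3/4).
Substituting a = 3.43 gives A² = 0.09912, so A = 0.3148.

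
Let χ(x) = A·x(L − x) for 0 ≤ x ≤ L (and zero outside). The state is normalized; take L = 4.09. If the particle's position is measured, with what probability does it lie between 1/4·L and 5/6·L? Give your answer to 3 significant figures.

P ≈ 0.861

P = ∫_{1/4·L}^{5/6·L} |χ(x)|² dx.
The normalization integral ∫|χ|²dx over the whole domain equals L^5/30·A², and A² cancels in the ratio.
Let u = x/L; then A² and the length scale cancel, so P = ∫_{1/4}^{5/6} u^2·(1 - u)^2 du ÷ ∫_{0}^{1} u^2·(1 - u)^2 du.
With ∫ u^2·(1 - u)^2 du = u^3·(6·u^2 - 15·u + 10)/30 + C, the region integral is ≈ 0.028700 and the full one is 1/30.
Taking the ratio, P = 0.8610.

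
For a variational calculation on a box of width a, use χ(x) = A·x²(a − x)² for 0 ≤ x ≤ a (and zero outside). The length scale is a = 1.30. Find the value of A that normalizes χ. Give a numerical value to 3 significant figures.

The normalization condition is ∫|χ|² dx = 1 from 0 to a.
Expanding the polynomial and integrating term by term, the integral (without the A² prefactor) comes out to a^9/630.
Hence A² = 1/[a^9/630].
Substituting a = 1.30 gives A² = 59.41, so A = 7.708.

A ≈ 7.71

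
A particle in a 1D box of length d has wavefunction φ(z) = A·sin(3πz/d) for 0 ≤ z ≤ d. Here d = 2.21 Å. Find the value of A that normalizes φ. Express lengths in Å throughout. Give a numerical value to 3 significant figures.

Normalization requires ∫|φ|² dz = 1, integrated from 0 to d.
Carrying out the integral gives A² · d/2.
Hence A² = 1/[d/2].
With d = 2.21: A² = 0.9050 and A = 0.9513.

A ≈ 0.951 Å^(-1/2)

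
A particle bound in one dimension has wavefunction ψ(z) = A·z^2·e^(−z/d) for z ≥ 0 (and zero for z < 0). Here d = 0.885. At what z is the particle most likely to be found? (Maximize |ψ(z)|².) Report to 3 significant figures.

z ≈ 1.77

The maximum of |ψ(z)|² occurs where its derivative vanishes.
Solving yields z = 2·d.
With d = 0.885, the most probable position is 1.770.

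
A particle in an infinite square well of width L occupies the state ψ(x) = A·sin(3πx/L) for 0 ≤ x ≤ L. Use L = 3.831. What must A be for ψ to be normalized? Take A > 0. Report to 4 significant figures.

A ≈ 0.7225

We need A² ∫|f|² dx = 1, taking the integral from 0 to L.
With ∫₀^L sin²(nπx/L) dx = L/2, ∫|ψ|² dx = A²·(L/2).
Hence A² = 1/[L/2].
Substituting L = 3.831 gives A² = 0.52206, so A = 0.72254.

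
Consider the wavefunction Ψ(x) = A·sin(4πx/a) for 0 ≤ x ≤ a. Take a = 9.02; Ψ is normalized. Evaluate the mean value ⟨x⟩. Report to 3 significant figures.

⟨x⟩ ≈ 4.51

By definition ⟨x⟩ = ∫ x |Ψ(x)|² dx.
Using sin²θ = (1 − cos 2θ)/2, evaluating both integrals, ⟨x⟩ = a/2.
With a = 9.02, ⟨x⟩ = 4.510.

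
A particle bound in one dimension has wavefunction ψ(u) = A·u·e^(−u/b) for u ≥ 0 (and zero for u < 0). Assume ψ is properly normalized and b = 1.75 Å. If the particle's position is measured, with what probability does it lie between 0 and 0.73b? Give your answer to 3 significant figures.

|ψ|² is the probability density, so P = ∫_{0}^{0.73b} |ψ|² du.
Since A² = 1/(b^3/4), this is the region integral divided by the full normalization integral.
In terms of t = u/b (A² and the length scale cancel between numerator and denominator), P = [∫_{0}^{0.73} t^2·e^(-2·t) dt] / [∫_{0}^{∞} t^2·e^(-2·t) dt].
With ∫ t^2·e^(-2·t) dt = -(2·t^2 + 2·t + 1)·e^(-2·t)/4 + C, the region integral is ≈ 0.045295 and the full one is 1/4.
Evaluating gives P = 0.1812.

P ≈ 0.181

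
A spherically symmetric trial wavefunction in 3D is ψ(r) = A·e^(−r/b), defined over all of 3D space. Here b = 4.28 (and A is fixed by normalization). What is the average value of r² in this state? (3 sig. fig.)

By definition ⟨r²⟩ = ∫ r^2 |ψ(r)|² 4πr² dr.
Evaluating both integrals, ⟨r²⟩ = 3·b^2.
Putting b = 4.28 gives 54.96.

⟨r^2⟩ ≈ 55.0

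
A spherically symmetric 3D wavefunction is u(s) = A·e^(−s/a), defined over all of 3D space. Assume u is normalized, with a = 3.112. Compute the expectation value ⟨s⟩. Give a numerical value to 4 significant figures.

By definition ⟨s⟩ = ∫ s |u(s)|² 4πs² ds.
Recall ∫₀^∞ s^m e^(−s/β) ds = m!·β^(m+1), evaluating both integrals, ⟨s⟩ = 3·a/2.
Putting a = 3.112 gives 4.6680.

⟨s⟩ ≈ 4.668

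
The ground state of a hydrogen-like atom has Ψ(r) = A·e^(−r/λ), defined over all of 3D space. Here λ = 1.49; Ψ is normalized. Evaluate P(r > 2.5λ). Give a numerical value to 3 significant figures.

P ≈ 0.125

With dV = 4πr²dr, the probability is ∫|Ψ|² dV over r > 2.5λ.
Normalization gives A² = 1/(π·λ^3).
Let u = r/λ; then A², 4π and the length scale all cancel, so P = ∫_{2.5}^{∞} u^2·e^(-2·u) du ÷ ∫_{0}^{∞} u^2·e^(-2·u) du.
With ∫ u^2·e^(-2·u) du = -(2·u^2 + 2·u + 1)·e^(-2·u)/4 + C, the region integral is 37·e^(-5)/8 and the full one is 1/4.
This evaluates to P = 0.1247.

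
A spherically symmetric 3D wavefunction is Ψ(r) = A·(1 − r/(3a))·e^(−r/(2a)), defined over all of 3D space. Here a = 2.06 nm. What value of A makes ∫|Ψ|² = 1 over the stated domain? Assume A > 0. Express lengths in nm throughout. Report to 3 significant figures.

Require ∫ |Ψ|² 4πr² dr = 1 over the whole domain.
In 3D with spherical symmetry the volume element is 4πr² dr.
∫|Ψ|² 4πr² dr = A²·(8·π·a^3/3).
Plugging in a = 2.06 yields A = 0.1169.

A ≈ 0.117 nm^(-3/2)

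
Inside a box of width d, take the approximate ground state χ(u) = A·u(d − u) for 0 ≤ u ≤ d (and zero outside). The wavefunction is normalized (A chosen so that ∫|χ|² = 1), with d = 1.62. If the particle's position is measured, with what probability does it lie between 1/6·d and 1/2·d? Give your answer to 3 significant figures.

P ≈ 0.465

|χ|² is the probability density, so P = ∫_{1/6·d}^{1/2·d} |χ|² du.
With A² fixed by ∫|χ|² = 1, i.e. A² = (d^5/30)^(−1), substitute and integrate.
In terms of t = u/d (A² and the length scale cancel between numerator and denominator), P = [∫_{1/6}^{1/2} t^2·(1 - t)^2 dt] / [∫_{0}^{1} t^2·(1 - t)^2 dt].
Using ∫ t^2·(1 - t)^2 dt = t^3·(6·t^2 - 15·t + 10)/30, the numerator is ≈ 0.015484 and the denominator is 1/30.
This works out to P = 301/648.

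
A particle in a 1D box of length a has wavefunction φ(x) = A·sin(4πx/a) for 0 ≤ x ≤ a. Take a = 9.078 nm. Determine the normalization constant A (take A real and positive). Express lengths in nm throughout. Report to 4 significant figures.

Normalization requires ∫|φ|² dx = 1, integrated from 0 to a.
Using sin²θ = (1 − cos 2θ)/2, with φ = A·sin(4πx/a), the integral evaluates to A²·[a/2].
Setting this equal to 1 gives A² = 1/(a/2).
Plugging in a = 9.078 yields A = 0.46937.

A ≈ 0.4694 nm^(-1/2)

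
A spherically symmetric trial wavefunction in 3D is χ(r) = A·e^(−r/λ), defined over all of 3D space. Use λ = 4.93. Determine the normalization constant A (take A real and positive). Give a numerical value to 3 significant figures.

We need A² ∫|f|² 4πr² dr = 1, taking the integral from 0 to ∞.
The angular integral contributes 4π, leaving ∫₀^∞ r²|χ|² dr.
∫|χ|² 4πr² dr = A²·(π·λ^3).
So A² = (π·λ^3)^(−1).
With λ = 4.93: A² = 0.002656 and A = 0.05154.

A ≈ 0.0515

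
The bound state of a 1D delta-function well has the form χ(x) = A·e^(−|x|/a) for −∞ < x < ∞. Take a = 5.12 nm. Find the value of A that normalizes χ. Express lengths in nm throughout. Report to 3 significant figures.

A ≈ 0.442 nm^(-1/2)

The normalization condition is ∫|χ|² dx = 1 from −∞ to ∞.
∫|χ|² dx = A²·(a).
Substituting a = 5.12 gives A² = 0.1953, so A = 0.4419.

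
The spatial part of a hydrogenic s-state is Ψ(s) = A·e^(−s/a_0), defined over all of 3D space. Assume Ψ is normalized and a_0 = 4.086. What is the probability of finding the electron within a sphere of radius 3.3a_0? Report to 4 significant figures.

P ≈ 0.9600

P = ∫ |Ψ|² 4πs² ds over s ≤ 3.3a_0.
Normalization gives A² = 1/(π·a_0^3).
Substituting u = s/a_0, A², 4π and the length scale all cancel in the ratio: P = ∫_{0}^{3.3} u^2·e^(-2·u) du / ∫_{0}^{∞} u^2·e^(-2·u) du.
With ∫ u^2·e^(-2·u) du = -(2·u^2 + 2·u + 1)·e^(-2·u)/4 + C, the region integral is 1/4 - 1469·e^(-33/5)/200 and the full one is 1/4.
The region integral divided by the full integral gives P = 0.96003.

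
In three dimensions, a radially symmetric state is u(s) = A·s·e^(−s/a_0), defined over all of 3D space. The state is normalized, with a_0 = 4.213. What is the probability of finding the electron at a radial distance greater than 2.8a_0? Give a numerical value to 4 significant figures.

P ≈ 0.3422

Integrate the radial probability density 4πs²|u|² over s > 2.8a_0.
A² is fixed by ∫₀^∞ 4πs²|u|² ds = 1, i.e. A² = (3·π·a_0^5)^(−1).
Let t = s/a_0; then A², 4π and the length scale all cancel, so P = ∫_{2.8}^{∞} t^4·e^(-2·t) dt ÷ ∫_{0}^{∞} t^4·e^(-2·t) dt.
Using ∫ t^4·e^(-2·t) dt = -(t^4/2 + t^3 + 3·t^2/2 + 3·t/2 + 3/4)·e^(-2·t), the numerator is ≈ 0.256613 and the denominator is 3/4.
The region integral divided by the full integral gives P = 0.34215.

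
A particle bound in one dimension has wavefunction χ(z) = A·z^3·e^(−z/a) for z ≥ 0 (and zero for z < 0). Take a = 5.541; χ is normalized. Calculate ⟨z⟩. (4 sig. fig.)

⟨z⟩ ≈ 19.39

By definition ⟨z⟩ = ∫ z |χ(z)|² dz.
The ratio of the moment integral to the normalization integral gives ⟨z⟩ = 7·a/2.
With a = 5.541, ⟨z⟩ = 19.394.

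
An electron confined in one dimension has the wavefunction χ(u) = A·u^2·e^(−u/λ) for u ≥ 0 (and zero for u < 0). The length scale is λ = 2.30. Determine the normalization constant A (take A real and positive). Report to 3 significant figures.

Normalization requires ∫|χ|² du = 1, integrated from 0 to ∞.
Recall ∫₀^∞ u^m e^(−u/β) du = m!·β^(m+1), carrying out the integral gives A² · 3·λ^5/4.
Hence A² = 1/[3·λ^5/4].
Plugging in λ = 2.30 yields A = 0.1439.

A ≈ 0.144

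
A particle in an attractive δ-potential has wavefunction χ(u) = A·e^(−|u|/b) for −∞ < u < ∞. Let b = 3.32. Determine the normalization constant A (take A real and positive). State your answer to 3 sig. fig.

Require ∫ |χ|² du = 1 over the whole domain.
With χ = A·e^(−|u|/b), the integral evaluates to A²·[b].
So A² = (b)^(−1).
Substituting b = 3.32 gives A² = 0.3012, so A = 0.5488.

A ≈ 0.549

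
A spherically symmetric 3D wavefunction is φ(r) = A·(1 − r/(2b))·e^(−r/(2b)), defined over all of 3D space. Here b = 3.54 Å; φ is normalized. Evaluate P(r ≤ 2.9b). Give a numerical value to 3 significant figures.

P ≈ 0.0676

P = ∫ |φ|² 4πr² dr over r ≤ 2.9b.
A² is fixed by ∫₀^∞ 4πr²|φ|² dr = 1, i.e. A² = (8·π·b^3)^(−1).
Let u = r/b; then A², 4π and the length scale all cancel, so P = ∫_{0}^{2.9} u^2·(1 - u/2)^2·e^(-u) du ÷ ∫_{0}^{∞} u^2·(1 - u/2)^2·e^(-u) du.
Using ∫ u^2·(1 - u/2)^2·e^(-u) du = -(u^4/4 + u^2 + 2·u + 2)·e^(-u), the numerator is ≈ 0.13515 and the denominator is 2.
Taking the ratio yields P = 0.06758.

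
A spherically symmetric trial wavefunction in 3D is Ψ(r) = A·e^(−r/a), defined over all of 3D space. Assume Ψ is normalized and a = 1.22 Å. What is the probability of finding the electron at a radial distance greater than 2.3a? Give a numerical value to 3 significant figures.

P ≈ 0.163

Integrate the radial probability density 4πr²|Ψ|² over r > 2.3a.
The full normalization integral is A²·[π·a^3] = 1, fixing A².
Let u = r/a; then A², 4π and the length scale all cancel, so P = ∫_{2.3}^{∞} u^2·e^(-2·u) du ÷ ∫_{0}^{∞} u^2·e^(-2·u) du.
Using ∫ u^2·e^(-2·u) du = -(2·u^2 + 2·u + 1)·e^(-2·u)/4, the numerator is 809·e^(-23/5)/200 and the denominator is 1/4.
The region integral divided by the full integral gives P = 0.1626.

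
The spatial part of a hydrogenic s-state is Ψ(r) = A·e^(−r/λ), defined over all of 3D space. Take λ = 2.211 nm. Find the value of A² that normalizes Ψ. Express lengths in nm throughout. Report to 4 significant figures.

Normalization requires ∫|Ψ|² 4πr² dr = 1, integrated from 0 to ∞.
Recall ∫₀^∞ r^m e^(−r/β) dr = m!·β^(m+1), ∫|Ψ|² 4πr² dr = A²·(π·λ^3).
Substituting λ = 2.211 gives A² = 0.029450, so A = 0.17161.

A^2 ≈ 0.02945 nm^(-3)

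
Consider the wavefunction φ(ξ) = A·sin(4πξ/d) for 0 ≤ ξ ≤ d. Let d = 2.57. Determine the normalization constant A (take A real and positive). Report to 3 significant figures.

We need A² ∫|f|² dξ = 1, taking the integral from 0 to d.
Carrying out the integral gives A² · d/2.
Setting this equal to 1 gives A² = 1/(d/2).
With d = 2.57: A² = 0.7782 and A = 0.8822.

A ≈ 0.882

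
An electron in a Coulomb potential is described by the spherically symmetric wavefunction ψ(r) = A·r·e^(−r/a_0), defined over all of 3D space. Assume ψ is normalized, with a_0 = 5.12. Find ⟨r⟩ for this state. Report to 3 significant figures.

By definition ⟨r⟩ = ∫ r |ψ(r)|² 4πr² dr.
Recall ∫₀^∞ r^m e^(−r/β) dr = m!·β^(m+1), evaluating both integrals, ⟨r⟩ = 5·a_0/2.
With a_0 = 5.12, ⟨r⟩ = 12.80.

⟨r⟩ ≈ 12.8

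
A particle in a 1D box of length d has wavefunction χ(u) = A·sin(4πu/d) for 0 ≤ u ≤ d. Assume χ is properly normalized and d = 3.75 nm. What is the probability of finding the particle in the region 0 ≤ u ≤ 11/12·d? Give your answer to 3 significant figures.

|χ|² is the probability density, so P = ∫_{0}^{11/12·d} |χ|² du.
The normalization integral ∫|χ|²du over the whole domain equals d/2·A², and A² cancels in the ratio.
Substituting t = u/d, A² and the length scale cancel in the ratio: P = ∫_{0}^{11/12} sin(4·π·t)^2 dt / ∫_{0}^{1} sin(4·π·t)^2 dt.
Using ∫ sin(4·π·t)^2 dt = t/2 - sin(4·π·t)·cos(4·π·t)/(8·π), the numerator is √(3)/(32·π) + 11/24 and the denominator is 1/2.
Evaluating gives P = √(3)/(16·π) + 11/12.

P ≈ 0.951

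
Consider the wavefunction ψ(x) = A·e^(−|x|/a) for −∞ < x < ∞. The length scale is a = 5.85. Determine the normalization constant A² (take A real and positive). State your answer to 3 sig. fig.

The normalization condition is ∫|ψ|² dx = 1 from −∞ to ∞.
With ∫₀^∞ x^0 e^(−αx) dx = 0!/α^1, with ψ = A·e^(−|x|/a), the integral evaluates to A²·[a].
So A² = (a)^(−1).
Plugging in a = 5.85 yields A = 0.4134.

A^2 ≈ 0.171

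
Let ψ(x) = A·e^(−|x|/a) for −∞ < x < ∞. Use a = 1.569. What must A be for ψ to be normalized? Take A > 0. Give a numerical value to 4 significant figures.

A ≈ 0.7983

We need A² ∫|f|² dx = 1, taking the integral from −∞ to ∞.
∫|ψ|² dx = A²·(a).
With a = 1.569: A² = 0.63735 and A = 0.79834.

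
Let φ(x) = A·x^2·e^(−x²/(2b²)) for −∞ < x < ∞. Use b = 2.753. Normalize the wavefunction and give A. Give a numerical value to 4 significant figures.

A ≈ 0.06897

We need A² ∫|f|² dx = 1, taking the integral from −∞ to ∞.
Using the Gaussian integral ∫_{−∞}^{∞} e^(−αx²) dx = √(π/α), ∫|φ|² dx = A²·(3·√(π)·b^5/4).
Hence A² = 1/[3·√(π)·b^5/4].
Plugging in b = 2.753 yields A = 0.068971.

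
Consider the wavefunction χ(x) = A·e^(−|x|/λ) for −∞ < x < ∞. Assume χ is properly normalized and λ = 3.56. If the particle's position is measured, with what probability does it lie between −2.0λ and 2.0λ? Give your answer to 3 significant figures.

The probability is P = ∫ |χ|² dx over [−2.0λ, 2.0λ].
The normalization integral ∫|χ|²dx over the whole domain equals λ·A², and A² cancels in the ratio.
By symmetry take twice the x ≥ 0 contribution in numerator and denominator; the 2's cancel. Let u = x/λ; then A² and the length scale cancel, so P = ∫_{0}^{2.0} e^(-2·u) du ÷ ∫_{0}^{∞} e^(-2·u) du.
An antiderivative of e^(-2·u) is -e^(-2·u)/2; evaluating from 0 to 2.0 gives 1/2 - e^(-4)/2, while the full integral is 1/2.
Taking the ratio, P = 0.9817.

P ≈ 0.982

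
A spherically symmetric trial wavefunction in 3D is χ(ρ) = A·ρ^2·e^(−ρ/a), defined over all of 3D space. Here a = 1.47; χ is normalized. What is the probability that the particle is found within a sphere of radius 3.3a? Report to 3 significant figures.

With dV = 4πρ²dρ, the probability is ∫|χ|² dV over ρ ≤ 3.3a.
A² is fixed by ∫₀^∞ 4πρ²|χ|² dρ = 1, i.e. A² = (45·π·a^7/2)^(−1).
Let u = ρ/a; then A², 4π and the length scale all cancel, so P = ∫_{0}^{3.3} u^6·e^(-2·u) du ÷ ∫_{0}^{∞} u^6·e^(-2·u) du.
With ∫ u^6·e^(-2·u) du = -(4·u^6 + 12·u^5 + 30·u^4 + 60·u^3 + 90·u^2 + 90·u + 45)·e^(-2·u)/8 + C, the region integral is ≈ 2.7515 and the full one is 45/8.
Taking the ratio yields P = 0.4892.

P ≈ 0.489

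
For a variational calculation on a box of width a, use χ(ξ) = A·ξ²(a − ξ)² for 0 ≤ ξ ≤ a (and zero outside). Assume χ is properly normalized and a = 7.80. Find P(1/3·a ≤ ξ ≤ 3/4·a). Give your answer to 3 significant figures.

P ≈ 0.806

The probability is P = ∫ |χ|² dξ over [1/3·a, 3/4·a].
The normalization integral ∫|χ|²dξ over the whole domain equals a^9/630·A², and A² cancels in the ratio.
Let u = ξ/a; then A² and the length scale cancel, so P = ∫_{1/3}^{3/4} u^4·(1 - u)^4 du ÷ ∫_{0}^{1} u^4·(1 - u)^4 du.
Using ∫ u^4·(1 - u)^4 du = u^5·(70·u^4 - 315·u^3 + 540·u^2 - 420·u + 126)/630, the numerator is ≈ 0.0012797 and the denominator is 1/630.
The result is P = 0.8062.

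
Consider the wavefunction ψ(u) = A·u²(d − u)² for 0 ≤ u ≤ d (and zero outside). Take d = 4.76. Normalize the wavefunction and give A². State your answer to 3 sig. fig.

We need A² ∫|f|² du = 1, taking the integral from 0 to d.
With ψ = A·u²(d − u)², the integral evaluates to A²·[d^9/630].
Hence A² = 1/[d^9/630].
Plugging in d = 4.76 yields A = 0.02241.

A^2 ≈ 0.000502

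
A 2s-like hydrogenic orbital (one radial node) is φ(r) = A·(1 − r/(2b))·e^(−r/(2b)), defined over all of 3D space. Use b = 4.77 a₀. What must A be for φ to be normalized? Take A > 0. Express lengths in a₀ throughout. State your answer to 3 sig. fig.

Require ∫ |φ|² 4πr² dr = 1 over the whole domain.
(Spherical symmetry: dV = 4πr² dr.)
Using ∫₀^∞ rⁿ e^(−αr) dr = n!/αⁿ⁺¹, with φ = A·(1 − r/(2b))·e^(−r/(2b)), the integral evaluates to A²·[8·π·b^3].
Hence A² = 1/[8·π·b^3].
Substituting b = 4.77 gives A² = 0.0003666, so A = 0.01915.

A ≈ 0.0191 a₀^(-3/2)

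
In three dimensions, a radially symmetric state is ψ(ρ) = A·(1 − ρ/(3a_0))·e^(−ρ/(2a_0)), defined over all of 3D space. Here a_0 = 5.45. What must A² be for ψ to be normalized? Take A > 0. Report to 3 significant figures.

The normalization condition is ∫|ψ|² 4πρ² dρ = 1 from 0 to ∞.
(Spherical symmetry: dV = 4πρ² dρ.)
Carrying out the integral gives A² · 8·π·a_0^3/3.
So A² = (8·π·a_0^3/3)^(−1).
Plugging in a_0 = 5.45 yields A = 0.02715.

A^2 ≈ 0.000737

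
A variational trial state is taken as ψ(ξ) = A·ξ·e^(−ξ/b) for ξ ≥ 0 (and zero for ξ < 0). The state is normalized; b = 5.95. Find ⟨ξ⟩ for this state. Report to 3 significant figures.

⟨ξ⟩ ≈ 8.93

⟨ξ⟩ = ∫ ξ |ψ|² dξ over the full domain.
With ∫₀^∞ ξ^3 e^(−αξ) dξ = 3!/α^4, evaluating both integrals, ⟨ξ⟩ = 3·b/2.
Putting b = 5.95 gives 8.925.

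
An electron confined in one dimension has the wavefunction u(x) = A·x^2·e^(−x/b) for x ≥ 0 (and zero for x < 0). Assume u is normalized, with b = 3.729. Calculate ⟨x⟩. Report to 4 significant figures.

⟨x⟩ ≈ 9.323

⟨x⟩ = ∫ x |u|² dx over the full domain.
The ratio of the moment integral to the normalization integral gives ⟨x⟩ = 5·b/2.
Putting b = 3.729 gives 9.3225.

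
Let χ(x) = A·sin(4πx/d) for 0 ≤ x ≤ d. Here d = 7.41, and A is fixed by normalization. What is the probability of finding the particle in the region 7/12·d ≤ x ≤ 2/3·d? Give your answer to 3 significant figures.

|χ|² is the probability density, so P = ∫_{7/12·d}^{2/3·d} |χ|² dx.
With A² fixed by ∫|χ|² = 1, i.e. A² = (d/2)^(−1), substitute and integrate.
Substituting u = x/d, A² and the length scale cancel in the ratio: P = ∫_{7/12}^{2/3} sin(4·π·u)^2 du / ∫_{0}^{1} sin(4·π·u)^2 du.
An antiderivative of sin(4·π·u)^2 is u/2 - sin(4·π·u)·cos(4·π·u)/(8·π); evaluating from 7/12 to 2/3 gives √(3)/(16·π) + 1/24, while the full integral is 1/2.
This works out to P = (√(3)/8 + π/12)/π.

P ≈ 0.152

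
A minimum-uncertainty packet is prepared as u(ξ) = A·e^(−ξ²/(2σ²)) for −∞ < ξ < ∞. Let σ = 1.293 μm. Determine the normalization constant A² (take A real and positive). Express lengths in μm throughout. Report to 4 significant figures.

Require ∫ |u|² dξ = 1 over the whole domain.
The integral (without the A² prefactor) comes out to √(π)·σ.
Setting this equal to 1 gives A² = 1/(√(π)·σ).
Substituting σ = 1.293 gives A² = 0.43634, so A = 0.66056.

A^2 ≈ 0.4363 μm^(-1)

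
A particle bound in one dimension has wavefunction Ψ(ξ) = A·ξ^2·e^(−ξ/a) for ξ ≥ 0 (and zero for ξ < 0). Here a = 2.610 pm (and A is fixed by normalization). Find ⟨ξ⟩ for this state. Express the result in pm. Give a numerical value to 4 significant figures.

⟨ξ⟩ ≈ 6.525 pm

By definition ⟨ξ⟩ = ∫ ξ |Ψ(ξ)|² dξ.
With ∫₀^∞ ξ^5 e^(−αξ) dξ = 5!/α^6, the ratio of the moment integral to the normalization integral gives ⟨ξ⟩ = 5·a/2.
Putting a = 2.610 gives 6.5250.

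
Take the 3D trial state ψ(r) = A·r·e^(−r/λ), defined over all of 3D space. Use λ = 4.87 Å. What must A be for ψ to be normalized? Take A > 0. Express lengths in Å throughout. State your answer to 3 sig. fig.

Require ∫ |ψ|² 4πr² dr = 1 over the whole domain.
(Spherical symmetry: dV = 4πr² dr.)
∫|ψ|² 4πr² dr = A²·(3·π·λ^5).
So A² = (3·π·λ^5)^(−1).
With λ = 4.87: A² = 0.00003873 and A = 0.006224.

A ≈ 0.00622 Å^(-5/2)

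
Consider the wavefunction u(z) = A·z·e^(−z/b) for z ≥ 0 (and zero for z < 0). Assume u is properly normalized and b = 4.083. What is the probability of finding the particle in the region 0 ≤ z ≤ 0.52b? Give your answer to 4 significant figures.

P ≈ 0.08780

The probability is P = ∫ |u|² dz over [0, 0.52b].
With A² fixed by ∫|u|² = 1, i.e. A² = (b^3/4)^(−1), substitute and integrate.
In terms of t = z/b (A² and the length scale cancel between numerator and denominator), P = [∫_{0}^{0.52} t^2·e^(-2·t) dt] / [∫_{0}^{∞} t^2·e^(-2·t) dt].
An antiderivative of t^2·e^(-2·t) is -(2·t^2 + 2·t + 1)·e^(-2·t)/4; evaluating from 0 to 0.52 gives 1/4 - 1613·e^(-26/25)/2500, while the full integral is 1/4.
This works out to P = 0.087804.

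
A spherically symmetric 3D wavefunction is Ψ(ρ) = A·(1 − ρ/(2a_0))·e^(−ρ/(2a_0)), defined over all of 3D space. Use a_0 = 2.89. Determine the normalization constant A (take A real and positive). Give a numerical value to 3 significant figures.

Require ∫ |Ψ|² 4πρ² dρ = 1 over the whole domain.
In 3D with spherical symmetry the volume element is 4πρ² dρ.
With Ψ = A·(1 − ρ/(2a_0))·e^(−ρ/(2a_0)), the integral evaluates to A²·[8·π·a_0^3].
Setting this equal to 1 gives A² = 1/(8·π·a_0^3).
Substituting a_0 = 2.89 gives A² = 0.001648, so A = 0.04060.

A ≈ 0.0406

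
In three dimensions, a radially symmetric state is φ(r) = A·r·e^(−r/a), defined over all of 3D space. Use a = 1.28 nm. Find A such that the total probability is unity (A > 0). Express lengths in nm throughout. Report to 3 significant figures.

The normalization condition is ∫|φ|² 4πr² dr = 1 from 0 to ∞.
The angular integral contributes 4π, leaving ∫₀^∞ r²|φ|² dr.
Carrying out the integral gives A² · 3·π·a^5.
Hence A² = 1/[3·π·a^5].
Substituting a = 1.28 gives A² = 0.03088, so A = 0.1757.

A ≈ 0.176 nm^(-5/2)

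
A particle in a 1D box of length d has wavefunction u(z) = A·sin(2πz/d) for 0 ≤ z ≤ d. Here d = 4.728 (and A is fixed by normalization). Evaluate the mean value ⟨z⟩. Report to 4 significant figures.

⟨z⟩ ≈ 2.364

By definition ⟨z⟩ = ∫ z |u(z)|² dz.
Using sin²θ = (1 − cos 2θ)/2, since the A² factors cancel between numerator and denominator, ⟨z⟩ = d/2.
With d = 4.728, ⟨z⟩ = 2.3640.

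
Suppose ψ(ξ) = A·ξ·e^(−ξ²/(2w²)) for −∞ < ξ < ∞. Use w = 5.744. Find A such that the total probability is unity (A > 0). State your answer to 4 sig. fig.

Normalization requires ∫|ψ|² dξ = 1, integrated from −∞ to ∞.
Using the Gaussian integral ∫_{−∞}^{∞} e^(−αξ²) dξ = √(π/α), carrying out the integral gives A² · √(π)·w^3/2.
So A² = (√(π)·w^3/2)^(−1).
Plugging in w = 5.744 yields A = 0.077162.

A ≈ 0.07716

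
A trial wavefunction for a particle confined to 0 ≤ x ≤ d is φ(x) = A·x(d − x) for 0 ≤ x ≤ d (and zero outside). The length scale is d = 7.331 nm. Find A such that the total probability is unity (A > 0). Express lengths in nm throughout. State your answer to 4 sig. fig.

We need A² ∫|f|² dx = 1, taking the integral from 0 to d.
The integral (without the A² prefactor) comes out to d^5/30.
With d = 7.331: A² = 0.0014168 and A = 0.037640.

A ≈ 0.03764 nm^(-5/2)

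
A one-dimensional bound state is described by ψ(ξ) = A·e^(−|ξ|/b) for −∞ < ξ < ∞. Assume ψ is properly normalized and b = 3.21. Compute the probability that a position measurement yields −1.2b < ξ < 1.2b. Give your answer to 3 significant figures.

The probability is P = ∫ |ψ|² dξ over [−1.2b, 1.2b].
Since A² = 1/(b), this is the region integral divided by the full normalization integral.
Both integrals are even about ξ = 0, so only the ξ ≥ 0 halves are needed (the factors of 2 cancel). Substituting u = ξ/b, A² and the length scale cancel in the ratio: P = ∫_{0}^{1.2} e^(-2·u) du / ∫_{0}^{∞} e^(-2·u) du.
Using ∫ e^(-2·u) du = -e^(-2·u)/2, the numerator is 1/2 - e^(-12/5)/2 and the denominator is 1/2.
The result is P = 0.9093.

P ≈ 0.909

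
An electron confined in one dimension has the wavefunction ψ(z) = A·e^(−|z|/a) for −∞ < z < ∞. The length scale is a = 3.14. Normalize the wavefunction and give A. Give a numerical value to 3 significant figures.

Normalization requires ∫|ψ|² dz = 1, integrated from −∞ to ∞.
Recall ∫₀^∞ z^m e^(−z/β) dz = m!·β^(m+1), ∫|ψ|² dz = A²·(a).
Hence A² = 1/[a].
Substituting a = 3.14 gives A² = 0.3185, so A = 0.5643.

A ≈ 0.564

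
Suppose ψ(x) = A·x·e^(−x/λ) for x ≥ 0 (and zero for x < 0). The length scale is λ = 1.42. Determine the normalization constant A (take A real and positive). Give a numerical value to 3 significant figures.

A ≈ 1.18

The normalization condition is ∫|ψ|² dx = 1 from 0 to ∞.
Using ∫₀^∞ xⁿ e^(−αx) dx = n!/αⁿ⁺¹, ∫|ψ|² dx = A²·(λ^3/4).
With λ = 1.42: A² = 1.397 and A = 1.182.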